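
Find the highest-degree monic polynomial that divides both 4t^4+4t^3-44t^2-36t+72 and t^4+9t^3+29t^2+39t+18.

t^2+5t+6

Repeated division with remainder:
  4t^4+4t^3-44t^2-36t+72 = (4)(t^4+9t^3+29t^2+39t+18) + (-32t^3-160t^2-192t)
  t^4+9t^3+29t^2+39t+18 = (-(1/32)t-1/8)(-32t^3-160t^2-192t) + (3t^2+15t+18)
  -32t^3-160t^2-192t = (-(32/3)t)(3t^2+15t+18) + (0)
Last nonzero remainder: 3t^2+15t+18. Dividing through by 3 gives the monic gcd t^2+5t+6.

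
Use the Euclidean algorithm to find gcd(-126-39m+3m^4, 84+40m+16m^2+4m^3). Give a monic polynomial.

7+m+m^2

By polynomial division,
  3m^4-39m-126 = ((3/4)m-3)(4m^3+16m^2+40m+84) + (18m^2+18m+126)
  4m^3+16m^2+40m+84 = ((2/9)m+2/3)(18m^2+18m+126) + (0)
Last nonzero remainder: 18m^2+18m+126. Dividing through by 18 gives the monic gcd m^2+m+7.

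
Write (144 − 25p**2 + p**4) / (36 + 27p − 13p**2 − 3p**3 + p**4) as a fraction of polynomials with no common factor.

By polynomial division,
  p**4 − 25p**2 + 144 = (p**4 − 3p**3 − 13p**2 + 27p + 36) + (3p**3 − 12p**2 − 27p + 108)
  p**4 − 3p**3 − 13p**2 + 27p + 36 = ((1/3)p + 1/3)(3p**3 − 12p**2 − 27p + 108) + (0)
Last nonzero remainder: 3p**3 − 12p**2 − 27p + 108. Dividing through by 3 gives the monic gcd p**3 − 4p**2 − 9p + 36.
Cancel p**3 − 4p**2 − 9p + 36 from numerator and denominator to get the reduced form.

(4 + p)/(1 + p)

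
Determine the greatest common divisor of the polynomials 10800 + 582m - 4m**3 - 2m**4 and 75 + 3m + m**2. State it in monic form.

Repeated division with remainder:
  -2m**4 - 4m**3 + 582m + 10800 = (-2m**2 + 2m + 144)(m**2 + 3m + 75) + (0)
The last nonzero remainder m**2 + 3m + 75 is already monic.

75 + 3m + m**2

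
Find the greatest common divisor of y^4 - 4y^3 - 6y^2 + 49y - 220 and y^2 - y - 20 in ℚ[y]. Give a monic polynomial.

Apply the Euclidean algorithm:
  y^4 - 4y^3 - 6y^2 + 49y - 220 = (y^2 - 3y + 11)(y^2 - y - 20) + (0)
The last nonzero remainder y^2 - y - 20 is already monic.

y^2 - y - 20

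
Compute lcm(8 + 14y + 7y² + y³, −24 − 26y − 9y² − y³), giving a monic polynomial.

Repeated division with remainder:
  y³ + 7y² + 14y + 8 = (−1)(−y³ − 9y² − 26y − 24) + (−2y² − 12y − 16)
  −y³ − 9y² − 26y − 24 = ((1/2)y + 3/2)(−2y² − 12y − 16) + (0)
Last nonzero remainder: −2y² − 12y − 16. Dividing through by −2 gives the monic gcd y² + 6y + 8.
Then lcm(f, g) = f·g / gcd(f, g); expanding and making the result monic gives the answer.

24 + 50y + 35y² + 10y³ + y⁴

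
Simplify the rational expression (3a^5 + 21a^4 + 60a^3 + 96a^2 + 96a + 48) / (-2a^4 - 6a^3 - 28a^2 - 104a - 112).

By polynomial division,
  3a^5 + 21a^4 + 60a^3 + 96a^2 + 96a + 48 = (-(3/2)a - 6)(-2a^4 - 6a^3 - 28a^2 - 104a - 112) + (-18a^3 - 228a^2 - 696a - 624)
  -2a^4 - 6a^3 - 28a^2 - 104a - 112 = ((1/9)a - 29/27)(-18a^3 - 228a^2 - 696a - 624) + (-(1760/9)a^2 - (7040/9)a - 7040/9)
  -18a^3 - 228a^2 - 696a - 624 = ((81/880)a + 351/440)(-(1760/9)a^2 - (7040/9)a - 7040/9) + (0)
Last nonzero remainder: -(1760/9)a^2 - (7040/9)a - 7040/9. Dividing through by -1760/9 gives the monic gcd a^2 + 4a + 4.
Cancel a^2 + 4a + 4 from numerator and denominator to get the reduced form.

(-3a^3 - 9a^2 - 12a - 12)/(2a^2 - 2a + 28)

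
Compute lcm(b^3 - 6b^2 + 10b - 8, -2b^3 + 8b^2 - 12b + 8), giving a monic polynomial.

b^4 - 8b^3 + 22b^2 - 28b + 16

Apply the Euclidean algorithm:
  b^3 - 6b^2 + 10b - 8 = (-1/2)(-2b^3 + 8b^2 - 12b + 8) + (-2b^2 + 4b - 4)
  -2b^3 + 8b^2 - 12b + 8 = (b - 2)(-2b^2 + 4b - 4) + (0)
Last nonzero remainder: -2b^2 + 4b - 4. Dividing through by -2 gives the monic gcd b^2 - 2b + 2.
Then lcm(f, g) = f·g / gcd(f, g); expanding and making the result monic gives the answer.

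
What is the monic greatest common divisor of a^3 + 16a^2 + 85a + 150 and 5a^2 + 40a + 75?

a + 5

Euclidean algorithm in ℚ[a]:
  a^3 + 16a^2 + 85a + 150 = ((1/5)a + 8/5)(5a^2 + 40a + 75) + (6a + 30)
  5a^2 + 40a + 75 = ((5/6)a + 5/2)(6a + 30) + (0)
Last nonzero remainder: 6a + 30. Dividing through by 6 gives the monic gcd a + 5.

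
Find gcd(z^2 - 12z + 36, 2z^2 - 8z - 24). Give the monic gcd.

z - 6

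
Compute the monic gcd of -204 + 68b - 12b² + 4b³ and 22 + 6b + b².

Apply the Euclidean algorithm:
  4b³ - 12b² + 68b - 204 = (4b - 36)(b² + 6b + 22) + (196b + 588)
  b² + 6b + 22 = ((1/196)b + 3/196)(196b + 588) + (13)
  196b + 588 = ((196/13)b + 588/13)(13) + (0)
The last nonzero remainder is the constant 13, so the polynomials are coprime and gcd = 1.

1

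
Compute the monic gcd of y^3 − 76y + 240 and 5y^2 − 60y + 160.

Apply the Euclidean algorithm:
  y^3 − 76y + 240 = ((1/5)y + 12/5)(5y^2 − 60y + 160) + (36y − 144)
  5y^2 − 60y + 160 = ((5/36)y − 10/9)(36y − 144) + (0)
Last nonzero remainder: 36y − 144. Dividing through by 36 gives the monic gcd y − 4.

y − 4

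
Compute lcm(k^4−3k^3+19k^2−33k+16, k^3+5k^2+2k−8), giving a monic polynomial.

Euclidean algorithm in ℚ[k]:
  k^4−3k^3+19k^2−33k+16 = (k−8)(k^3+5k^2+2k−8) + (57k^2−9k−48)
  k^3+5k^2+2k−8 = ((1/57)k+98/1083)(57k^2−9k−48) + ((1320/361)k−1320/361)
  57k^2−9k−48 = ((6859/440)k+722/55)((1320/361)k−1320/361) + (0)
Last nonzero remainder: (1320/361)k−1320/361. Dividing through by 1320/361 gives the monic gcd k−1.
Then lcm(f, g) = f·g / gcd(f, g); expanding and making the result monic gives the answer.

k^6+3k^5+9k^4+57k^3−30k^2−168k+128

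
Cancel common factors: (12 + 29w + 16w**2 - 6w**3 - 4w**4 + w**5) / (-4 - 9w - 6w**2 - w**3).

(-12 - 5w + 6w**2 - w**3)/(4 + w)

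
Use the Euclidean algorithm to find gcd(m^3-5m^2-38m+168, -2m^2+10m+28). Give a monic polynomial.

m-7

Euclidean algorithm in ℚ[m]:
  m^3-5m^2-38m+168 = (-(1/2)m)(-2m^2+10m+28) + (-24m+168)
  -2m^2+10m+28 = ((1/12)m+1/6)(-24m+168) + (0)
Last nonzero remainder: -24m+168. Dividing through by -24 gives the monic gcd m-7.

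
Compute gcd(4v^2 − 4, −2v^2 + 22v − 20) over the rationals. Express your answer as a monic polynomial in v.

Euclidean algorithm in ℚ[v]:
  4v^2 − 4 = (−2)(−2v^2 + 22v − 20) + (44v − 44)
  −2v^2 + 22v − 20 = (−(1/22)v + 5/11)(44v − 44) + (0)
Last nonzero remainder: 44v − 44. Dividing through by 44 gives the monic gcd v − 1.

v − 1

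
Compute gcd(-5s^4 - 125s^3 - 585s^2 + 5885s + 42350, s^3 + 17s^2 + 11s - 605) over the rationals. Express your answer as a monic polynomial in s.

s^2 + 22s + 121

Apply the Euclidean algorithm:
  -5s^4 - 125s^3 - 585s^2 + 5885s + 42350 = (-5s - 40)(s^3 + 17s^2 + 11s - 605) + (150s^2 + 3300s + 18150)
  s^3 + 17s^2 + 11s - 605 = ((1/150)s - 1/30)(150s^2 + 3300s + 18150) + (0)
Last nonzero remainder: 150s^2 + 3300s + 18150. Dividing through by 150 gives the monic gcd s^2 + 22s + 121.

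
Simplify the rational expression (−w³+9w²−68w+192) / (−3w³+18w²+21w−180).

(w²−5w+48)/(3w²−6w−45)

Repeated division with remainder:
  −w³+9w²−68w+192 = (1/3)(−3w³+18w²+21w−180) + (3w²−75w+252)
  −3w³+18w²+21w−180 = (−w−19)(3w²−75w+252) + (−1152w+4608)
  3w²−75w+252 = (−(1/384)w+7/128)(−1152w+4608) + (0)
Last nonzero remainder: −1152w+4608. Dividing through by −1152 gives the monic gcd w−4.
Cancel w−4 from numerator and denominator to get the reduced form.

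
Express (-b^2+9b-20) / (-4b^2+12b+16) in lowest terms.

(b-5)/(4b+4)

Repeated division with remainder:
  -b^2+9b-20 = (1/4)(-4b^2+12b+16) + (6b-24)
  -4b^2+12b+16 = (-(2/3)b-2/3)(6b-24) + (0)
Last nonzero remainder: 6b-24. Dividing through by 6 gives the monic gcd b-4.
Cancel b-4 from numerator and denominator to get the reduced form.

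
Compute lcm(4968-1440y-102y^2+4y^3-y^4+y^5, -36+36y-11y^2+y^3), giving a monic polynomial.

-9936+7848y-1236y^2-110y^3+6y^4-3y^5+y^6

By polynomial division,
  y^5-y^4+4y^3-102y^2-1440y+4968 = (y^2+10y+78)(y^3-11y^2+36y-36) + (432y^2-3888y+7776)
  y^3-11y^2+36y-36 = ((1/432)y-1/216)(432y^2-3888y+7776) + (0)
Last nonzero remainder: 432y^2-3888y+7776. Dividing through by 432 gives the monic gcd y^2-9y+18.
Then lcm(f, g) = f·g / gcd(f, g); expanding and making the result monic gives the answer.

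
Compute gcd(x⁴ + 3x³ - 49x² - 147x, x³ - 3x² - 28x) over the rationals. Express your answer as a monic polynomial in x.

x² - 7x

Euclidean algorithm in ℚ[x]:
  x⁴ + 3x³ - 49x² - 147x = (x + 6)(x³ - 3x² - 28x) + (-3x² + 21x)
  x³ - 3x² - 28x = (-(1/3)x - 4/3)(-3x² + 21x) + (0)
Last nonzero remainder: -3x² + 21x. Dividing through by -3 gives the monic gcd x² - 7x.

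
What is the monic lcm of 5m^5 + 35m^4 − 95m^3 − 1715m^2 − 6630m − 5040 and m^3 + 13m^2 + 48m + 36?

m^6 + 13m^5 + 23m^4 − 457m^3 − 3384m^2 − 8964m − 6048

Repeated division with remainder:
  5m^5 + 35m^4 − 95m^3 − 1715m^2 − 6630m − 5040 = (5m^2 − 30m + 55)(m^3 + 13m^2 + 48m + 36) + (−1170m^2 − 8190m − 7020)
  m^3 + 13m^2 + 48m + 36 = (−(1/1170)m − 1/195)(−1170m^2 − 8190m − 7020) + (0)
Last nonzero remainder: −1170m^2 − 8190m − 7020. Dividing through by −1170 gives the monic gcd m^2 + 7m + 6.
Then lcm(f, g) = f·g / gcd(f, g); expanding and making the result monic gives the answer.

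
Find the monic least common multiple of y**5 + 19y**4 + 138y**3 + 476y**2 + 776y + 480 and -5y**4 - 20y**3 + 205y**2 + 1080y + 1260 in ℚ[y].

Apply the Euclidean algorithm:
  y**5 + 19y**4 + 138y**3 + 476y**2 + 776y + 480 = (-(1/5)y - 3)(-5y**4 - 20y**3 + 205y**2 + 1080y + 1260) + (119y**3 + 1307y**2 + 4268y + 4260)
  -5y**4 - 20y**3 + 205y**2 + 1080y + 1260 = (-(5/119)y + 4155/14161)(119y**3 + 1307y**2 + 4268y + 4260) + ((11880/14161)y**2 + (95040/14161)y + 142560/14161)
  119y**3 + 1307y**2 + 4268y + 4260 = ((1685159/11880)y + 1005431/2376)((11880/14161)y**2 + (95040/14161)y + 142560/14161) + (0)
Last nonzero remainder: (11880/14161)y**2 + (95040/14161)y + 142560/14161. Dividing through by 11880/14161 gives the monic gcd y**2 + 8y + 12.
Then lcm(f, g) = f·g / gcd(f, g); expanding and making the result monic gives the answer.

y**7 + 15y**6 + 41y**5 - 475y**4 - 4026y**3 - 12620y**2 - 18216y - 10080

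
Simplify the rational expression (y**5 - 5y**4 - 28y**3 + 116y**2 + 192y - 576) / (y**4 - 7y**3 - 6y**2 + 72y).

(y**2 + 2y - 8)/(y)

Apply the Euclidean algorithm:
  y**5 - 5y**4 - 28y**3 + 116y**2 + 192y - 576 = (y + 2)(y**4 - 7y**3 - 6y**2 + 72y) + (-8y**3 + 56y**2 + 48y - 576)
  y**4 - 7y**3 - 6y**2 + 72y = (-(1/8)y)(-8y**3 + 56y**2 + 48y - 576) + (0)
Last nonzero remainder: -8y**3 + 56y**2 + 48y - 576. Dividing through by -8 gives the monic gcd y**3 - 7y**2 - 6y + 72.
Cancel y**3 - 7y**2 - 6y + 72 from numerator and denominator to get the reduced form.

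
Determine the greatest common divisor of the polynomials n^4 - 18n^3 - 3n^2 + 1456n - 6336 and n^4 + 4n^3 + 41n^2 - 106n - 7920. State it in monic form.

Euclidean algorithm in ℚ[n]:
  n^4 - 18n^3 - 3n^2 + 1456n - 6336 = (n^4 + 4n^3 + 41n^2 - 106n - 7920) + (-22n^3 - 44n^2 + 1562n + 1584)
  n^4 + 4n^3 + 41n^2 - 106n - 7920 = (-(1/22)n - 1/11)(-22n^3 - 44n^2 + 1562n + 1584) + (108n^2 + 108n - 7776)
  -22n^3 - 44n^2 + 1562n + 1584 = (-(11/54)n - 11/54)(108n^2 + 108n - 7776) + (0)
Last nonzero remainder: 108n^2 + 108n - 7776. Dividing through by 108 gives the monic gcd n^2 + n - 72.

n^2 + n - 72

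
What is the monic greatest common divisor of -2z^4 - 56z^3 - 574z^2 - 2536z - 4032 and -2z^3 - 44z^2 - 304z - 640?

By polynomial division,
  -2z^4 - 56z^3 - 574z^2 - 2536z - 4032 = (z + 6)(-2z^3 - 44z^2 - 304z - 640) + (-6z^2 - 72z - 192)
  -2z^3 - 44z^2 - 304z - 640 = ((1/3)z + 10/3)(-6z^2 - 72z - 192) + (0)
Last nonzero remainder: -6z^2 - 72z - 192. Dividing through by -6 gives the monic gcd z^2 + 12z + 32.

z^2 + 12z + 32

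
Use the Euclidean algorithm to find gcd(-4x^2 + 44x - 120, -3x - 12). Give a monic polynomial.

Euclidean algorithm in ℚ[x]:
  -4x^2 + 44x - 120 = ((4/3)x - 20)(-3x - 12) + (-360)
  -3x - 12 = ((1/120)x + 1/30)(-360) + (0)
The last nonzero remainder is the constant -360, so the polynomials are coprime and gcd = 1.

1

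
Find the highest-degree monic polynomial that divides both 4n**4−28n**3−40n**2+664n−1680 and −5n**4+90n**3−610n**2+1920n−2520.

n**3−12n**2+50n−84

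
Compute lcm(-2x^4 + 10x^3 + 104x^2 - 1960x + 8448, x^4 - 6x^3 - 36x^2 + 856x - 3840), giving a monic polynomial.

x^5 + 5x^4 - 102x^3 + 460x^2 + 5576x - 42240

By polynomial division,
  -2x^4 + 10x^3 + 104x^2 - 1960x + 8448 = (-2)(x^4 - 6x^3 - 36x^2 + 856x - 3840) + (-2x^3 + 32x^2 - 248x + 768)
  x^4 - 6x^3 - 36x^2 + 856x - 3840 = (-(1/2)x - 5)(-2x^3 + 32x^2 - 248x + 768) + (0)
Last nonzero remainder: -2x^3 + 32x^2 - 248x + 768. Dividing through by -2 gives the monic gcd x^3 - 16x^2 + 124x - 384.
Then lcm(f, g) = f·g / gcd(f, g); expanding and making the result monic gives the answer.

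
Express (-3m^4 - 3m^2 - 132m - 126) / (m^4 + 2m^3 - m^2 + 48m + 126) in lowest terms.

By polynomial division,
  -3m^4 - 3m^2 - 132m - 126 = (-3)(m^4 + 2m^3 - m^2 + 48m + 126) + (6m^3 - 6m^2 + 12m + 252)
  m^4 + 2m^3 - m^2 + 48m + 126 = ((1/6)m + 1/2)(6m^3 - 6m^2 + 12m + 252) + (0)
Last nonzero remainder: 6m^3 - 6m^2 + 12m + 252. Dividing through by 6 gives the monic gcd m^3 - m^2 + 2m + 42.
Cancel m^3 - m^2 + 2m + 42 from numerator and denominator to get the reduced form.

(-3m - 3)/(m + 3)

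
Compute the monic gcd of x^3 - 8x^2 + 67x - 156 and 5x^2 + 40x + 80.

1

By polynomial division,
  x^3 - 8x^2 + 67x - 156 = ((1/5)x - 16/5)(5x^2 + 40x + 80) + (179x + 100)
  5x^2 + 40x + 80 = ((5/179)x + 6660/32041)(179x + 100) + (1897280/32041)
  179x + 100 = ((5735339/1897280)x + 160205/94864)(1897280/32041) + (0)
The last nonzero remainder is the constant 1897280/32041, so the polynomials are coprime and gcd = 1.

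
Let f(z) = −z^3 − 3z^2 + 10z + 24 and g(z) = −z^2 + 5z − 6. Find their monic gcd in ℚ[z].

Apply the Euclidean algorithm:
  −z^3 − 3z^2 + 10z + 24 = (z + 8)(−z^2 + 5z − 6) + (−24z + 72)
  −z^2 + 5z − 6 = ((1/24)z − 1/12)(−24z + 72) + (0)
Last nonzero remainder: −24z + 72. Dividing through by −24 gives the monic gcd z − 3.

z − 3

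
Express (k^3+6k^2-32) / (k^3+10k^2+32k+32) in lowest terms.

(k-2)/(k+2)

By polynomial division,
  k^3+6k^2-32 = (k^3+10k^2+32k+32) + (-4k^2-32k-64)
  k^3+10k^2+32k+32 = (-(1/4)k-1/2)(-4k^2-32k-64) + (0)
Last nonzero remainder: -4k^2-32k-64. Dividing through by -4 gives the monic gcd k^2+8k+16.
Cancel k^2+8k+16 from numerator and denominator to get the reduced form.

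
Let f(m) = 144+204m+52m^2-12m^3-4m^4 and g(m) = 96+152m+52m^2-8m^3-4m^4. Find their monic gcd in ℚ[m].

-12-13m+m^3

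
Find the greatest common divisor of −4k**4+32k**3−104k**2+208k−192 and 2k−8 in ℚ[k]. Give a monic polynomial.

Apply the Euclidean algorithm:
  −4k**4+32k**3−104k**2+208k−192 = (−2k**3+8k**2−20k+24)(2k−8) + (0)
Last nonzero remainder: 2k−8. Dividing through by 2 gives the monic gcd k−4.

k−4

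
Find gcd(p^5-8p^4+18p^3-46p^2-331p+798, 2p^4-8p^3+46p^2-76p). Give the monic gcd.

By polynomial division,
  p^5-8p^4+18p^3-46p^2-331p+798 = ((1/2)p-2)(2p^4-8p^3+46p^2-76p) + (-21p^3+84p^2-483p+798)
  2p^4-8p^3+46p^2-76p = (-(2/21)p)(-21p^3+84p^2-483p+798) + (0)
Last nonzero remainder: -21p^3+84p^2-483p+798. Dividing through by -21 gives the monic gcd p^3-4p^2+23p-38.

p^3-4p^2+23p-38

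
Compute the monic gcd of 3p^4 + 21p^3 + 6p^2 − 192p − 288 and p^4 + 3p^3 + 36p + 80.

p^2 + 6p + 8

By polynomial division,
  3p^4 + 21p^3 + 6p^2 − 192p − 288 = (3)(p^4 + 3p^3 + 36p + 80) + (12p^3 + 6p^2 − 300p − 528)
  p^4 + 3p^3 + 36p + 80 = ((1/12)p + 5/24)(12p^3 + 6p^2 − 300p − 528) + ((95/4)p^2 + (285/2)p + 190)
  12p^3 + 6p^2 − 300p − 528 = ((48/95)p − 264/95)((95/4)p^2 + (285/2)p + 190) + (0)
Last nonzero remainder: (95/4)p^2 + (285/2)p + 190. Dividing through by 95/4 gives the monic gcd p^2 + 6p + 8.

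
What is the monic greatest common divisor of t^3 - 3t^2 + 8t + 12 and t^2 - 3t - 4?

By polynomial division,
  t^3 - 3t^2 + 8t + 12 = (t)(t^2 - 3t - 4) + (12t + 12)
  t^2 - 3t - 4 = ((1/12)t - 1/3)(12t + 12) + (0)
Last nonzero remainder: 12t + 12. Dividing through by 12 gives the monic gcd t + 1.

t + 1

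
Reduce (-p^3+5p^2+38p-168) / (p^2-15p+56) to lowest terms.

By polynomial division,
  -p^3+5p^2+38p-168 = (-p-10)(p^2-15p+56) + (-56p+392)
  p^2-15p+56 = (-(1/56)p+1/7)(-56p+392) + (0)
Last nonzero remainder: -56p+392. Dividing through by -56 gives the monic gcd p-7.
Cancel p-7 from numerator and denominator to get the reduced form.

(-p^2-2p+24)/(p-8)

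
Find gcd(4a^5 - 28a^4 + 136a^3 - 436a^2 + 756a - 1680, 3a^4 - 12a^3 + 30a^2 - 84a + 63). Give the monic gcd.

a^2 + 7

Repeated division with remainder:
  4a^5 - 28a^4 + 136a^3 - 436a^2 + 756a - 1680 = ((4/3)a - 4)(3a^4 - 12a^3 + 30a^2 - 84a + 63) + (48a^3 - 204a^2 + 336a - 1428)
  3a^4 - 12a^3 + 30a^2 - 84a + 63 = ((1/16)a + 1/64)(48a^3 - 204a^2 + 336a - 1428) + ((195/16)a^2 + 1365/16)
  48a^3 - 204a^2 + 336a - 1428 = ((256/65)a - 1088/65)((195/16)a^2 + 1365/16) + (0)
Last nonzero remainder: (195/16)a^2 + 1365/16. Dividing through by 195/16 gives the monic gcd a^2 + 7.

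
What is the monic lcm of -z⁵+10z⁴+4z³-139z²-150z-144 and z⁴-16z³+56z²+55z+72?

By polynomial division,
  -z⁵+10z⁴+4z³-139z²-150z-144 = (-z-6)(z⁴-16z³+56z²+55z+72) + (-36z³+252z²+252z+288)
  z⁴-16z³+56z²+55z+72 = (-(1/36)z+1/4)(-36z³+252z²+252z+288) + (0)
Last nonzero remainder: -36z³+252z²+252z+288. Dividing through by -36 gives the monic gcd z³-7z²-7z-8.
Then lcm(f, g) = f·g / gcd(f, g); expanding and making the result monic gives the answer.

z⁶-19z⁵+86z⁴+175z³-1101z²-1206z-1296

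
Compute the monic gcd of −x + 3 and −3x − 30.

1

By polynomial division,
  −x + 3 = (1/3)(−3x − 30) + (13)
  −3x − 30 = (−(3/13)x − 30/13)(13) + (0)
The last nonzero remainder is the constant 13, so the polynomials are coprime and gcd = 1.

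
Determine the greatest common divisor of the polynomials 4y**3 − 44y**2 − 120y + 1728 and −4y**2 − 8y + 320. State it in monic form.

Repeated division with remainder:
  4y**3 − 44y**2 − 120y + 1728 = (−y + 13)(−4y**2 − 8y + 320) + (304y − 2432)
  −4y**2 − 8y + 320 = (−(1/76)y − 5/38)(304y − 2432) + (0)
Last nonzero remainder: 304y − 2432. Dividing through by 304 gives the monic gcd y − 8.

y − 8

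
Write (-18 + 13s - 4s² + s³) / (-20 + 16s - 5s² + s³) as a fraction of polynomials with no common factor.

(9 - 2s + s²)/(10 - 3s + s²)

Apply the Euclidean algorithm:
  s³ - 4s² + 13s - 18 = (s³ - 5s² + 16s - 20) + (s² - 3s + 2)
  s³ - 5s² + 16s - 20 = (s - 2)(s² - 3s + 2) + (8s - 16)
  s² - 3s + 2 = ((1/8)s - 1/8)(8s - 16) + (0)
Last nonzero remainder: 8s - 16. Dividing through by 8 gives the monic gcd s - 2.
Cancel s - 2 from numerator and denominator to get the reduced form.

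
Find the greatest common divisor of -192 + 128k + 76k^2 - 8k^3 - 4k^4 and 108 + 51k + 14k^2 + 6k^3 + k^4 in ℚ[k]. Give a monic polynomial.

12 + 7k + k^2

Euclidean algorithm in ℚ[k]:
  -4k^4 - 8k^3 + 76k^2 + 128k - 192 = (-4)(k^4 + 6k^3 + 14k^2 + 51k + 108) + (16k^3 + 132k^2 + 332k + 240)
  k^4 + 6k^3 + 14k^2 + 51k + 108 = ((1/16)k - 9/64)(16k^3 + 132k^2 + 332k + 240) + ((189/16)k^2 + (1323/16)k + 567/4)
  16k^3 + 132k^2 + 332k + 240 = ((256/189)k + 320/189)((189/16)k^2 + (1323/16)k + 567/4) + (0)
Last nonzero remainder: (189/16)k^2 + (1323/16)k + 567/4. Dividing through by 189/16 gives the monic gcd k^2 + 7k + 12.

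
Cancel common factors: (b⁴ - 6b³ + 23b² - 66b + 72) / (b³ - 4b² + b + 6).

By polynomial division,
  b⁴ - 6b³ + 23b² - 66b + 72 = (b - 2)(b³ - 4b² + b + 6) + (14b² - 70b + 84)
  b³ - 4b² + b + 6 = ((1/14)b + 1/14)(14b² - 70b + 84) + (0)
Last nonzero remainder: 14b² - 70b + 84. Dividing through by 14 gives the monic gcd b² - 5b + 6.
Cancel b² - 5b + 6 from numerator and denominator to get the reduced form.

(b² - b + 12)/(b + 1)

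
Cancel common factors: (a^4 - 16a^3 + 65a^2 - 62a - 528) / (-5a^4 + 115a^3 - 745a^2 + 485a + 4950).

(-a^2 + 7a - 24)/(5a^2 - 70a + 225)

Repeated division with remainder:
  a^4 - 16a^3 + 65a^2 - 62a - 528 = (-1/5)(-5a^4 + 115a^3 - 745a^2 + 485a + 4950) + (7a^3 - 84a^2 + 35a + 462)
  -5a^4 + 115a^3 - 745a^2 + 485a + 4950 = (-(5/7)a + 55/7)(7a^3 - 84a^2 + 35a + 462) + (-60a^2 + 540a + 1320)
  7a^3 - 84a^2 + 35a + 462 = (-(7/60)a + 7/20)(-60a^2 + 540a + 1320) + (0)
Last nonzero remainder: -60a^2 + 540a + 1320. Dividing through by -60 gives the monic gcd a^2 - 9a - 22.
Cancel a^2 - 9a - 22 from numerator and denominator to get the reduced form.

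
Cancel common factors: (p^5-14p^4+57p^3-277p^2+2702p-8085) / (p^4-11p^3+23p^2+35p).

Apply the Euclidean algorithm:
  p^5-14p^4+57p^3-277p^2+2702p-8085 = (p-3)(p^4-11p^3+23p^2+35p) + (p^3-243p^2+2807p-8085)
  p^4-11p^3+23p^2+35p = (p+232)(p^3-243p^2+2807p-8085) + (53592p^2-643104p+1875720)
  p^3-243p^2+2807p-8085 = ((1/53592)p-1/232)(53592p^2-643104p+1875720) + (0)
Last nonzero remainder: 53592p^2-643104p+1875720. Dividing through by 53592 gives the monic gcd p^2-12p+35.
Cancel p^2-12p+35 from numerator and denominator to get the reduced form.

(p^3-2p^2-2p-231)/(p^2+p)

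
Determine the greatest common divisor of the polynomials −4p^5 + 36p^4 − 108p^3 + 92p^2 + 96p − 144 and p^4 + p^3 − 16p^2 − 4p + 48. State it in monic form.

p^2 − 5p + 6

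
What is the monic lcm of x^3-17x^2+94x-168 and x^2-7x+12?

x^4-20x^3+145x^2-450x+504

By polynomial division,
  x^3-17x^2+94x-168 = (x-10)(x^2-7x+12) + (12x-48)
  x^2-7x+12 = ((1/12)x-1/4)(12x-48) + (0)
Last nonzero remainder: 12x-48. Dividing through by 12 gives the monic gcd x-4.
Then lcm(f, g) = f·g / gcd(f, g); expanding and making the result monic gives the answer.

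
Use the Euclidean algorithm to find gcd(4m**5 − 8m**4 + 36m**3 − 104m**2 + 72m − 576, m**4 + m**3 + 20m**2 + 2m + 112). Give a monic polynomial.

By polynomial division,
  4m**5 − 8m**4 + 36m**3 − 104m**2 + 72m − 576 = (4m − 12)(m**4 + m**3 + 20m**2 + 2m + 112) + (−32m**3 + 128m**2 − 352m + 768)
  m**4 + m**3 + 20m**2 + 2m + 112 = (−(1/32)m − 5/32)(−32m**3 + 128m**2 − 352m + 768) + (29m**2 − 29m + 232)
  −32m**3 + 128m**2 − 352m + 768 = (−(32/29)m + 96/29)(29m**2 − 29m + 232) + (0)
Last nonzero remainder: 29m**2 − 29m + 232. Dividing through by 29 gives the monic gcd m**2 − m + 8.

m**2 − m + 8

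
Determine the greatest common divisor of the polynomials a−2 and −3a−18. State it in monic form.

Euclidean algorithm in ℚ[a]:
  a−2 = (−1/3)(−3a−18) + (−8)
  −3a−18 = ((3/8)a+9/4)(−8) + (0)
The last nonzero remainder is the constant −8, so the polynomials are coprime and gcd = 1.

1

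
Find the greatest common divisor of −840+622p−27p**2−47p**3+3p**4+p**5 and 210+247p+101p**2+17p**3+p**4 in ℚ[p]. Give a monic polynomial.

35+12p+p**2

Euclidean algorithm in ℚ[p]:
  p**5+3p**4−47p**3−27p**2+622p−840 = (p−14)(p**4+17p**3+101p**2+247p+210) + (90p**3+1140p**2+3870p+2100)
  p**4+17p**3+101p**2+247p+210 = ((1/90)p+13/270)(90p**3+1140p**2+3870p+2100) + ((28/9)p**2+(112/3)p+980/9)
  90p**3+1140p**2+3870p+2100 = ((405/14)p+135/7)((28/9)p**2+(112/3)p+980/9) + (0)
Last nonzero remainder: (28/9)p**2+(112/3)p+980/9. Dividing through by 28/9 gives the monic gcd p**2+12p+35.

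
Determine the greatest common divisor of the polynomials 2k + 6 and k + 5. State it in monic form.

1

Repeated division with remainder:
  2k + 6 = (2)(k + 5) + (−4)
  k + 5 = (−(1/4)k − 5/4)(−4) + (0)
The last nonzero remainder is the constant −4, so the polynomials are coprime and gcd = 1.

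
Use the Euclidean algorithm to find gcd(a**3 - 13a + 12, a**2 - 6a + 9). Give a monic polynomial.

Euclidean algorithm in ℚ[a]:
  a**3 - 13a + 12 = (a + 6)(a**2 - 6a + 9) + (14a - 42)
  a**2 - 6a + 9 = ((1/14)a - 3/14)(14a - 42) + (0)
Last nonzero remainder: 14a - 42. Dividing through by 14 gives the monic gcd a - 3.

a - 3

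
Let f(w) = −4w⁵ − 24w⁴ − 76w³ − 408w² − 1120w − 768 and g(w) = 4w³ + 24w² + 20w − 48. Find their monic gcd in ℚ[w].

w² + 7w + 12

Apply the Euclidean algorithm:
  −4w⁵ − 24w⁴ − 76w³ − 408w² − 1120w − 768 = (−w² − 14)(4w³ + 24w² + 20w − 48) + (−120w² − 840w − 1440)
  4w³ + 24w² + 20w − 48 = (−(1/30)w + 1/30)(−120w² − 840w − 1440) + (0)
Last nonzero remainder: −120w² − 840w − 1440. Dividing through by −120 gives the monic gcd w² + 7w + 12.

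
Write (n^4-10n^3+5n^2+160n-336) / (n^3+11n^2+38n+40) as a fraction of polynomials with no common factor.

(n^3-14n^2+61n-84)/(n^2+7n+10)

By polynomial division,
  n^4-10n^3+5n^2+160n-336 = (n-21)(n^3+11n^2+38n+40) + (198n^2+918n+504)
  n^3+11n^2+38n+40 = ((1/198)n+35/1089)(198n^2+918n+504) + ((720/121)n+2880/121)
  198n^2+918n+504 = ((1331/40)n+847/40)((720/121)n+2880/121) + (0)
Last nonzero remainder: (720/121)n+2880/121. Dividing through by 720/121 gives the monic gcd n+4.
Cancel n+4 from numerator and denominator to get the reduced form.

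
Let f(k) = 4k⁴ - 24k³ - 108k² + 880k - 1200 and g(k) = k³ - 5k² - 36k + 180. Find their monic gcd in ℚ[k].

k² + k - 30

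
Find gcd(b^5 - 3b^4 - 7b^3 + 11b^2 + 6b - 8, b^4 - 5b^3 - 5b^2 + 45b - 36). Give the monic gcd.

By polynomial division,
  b^5 - 3b^4 - 7b^3 + 11b^2 + 6b - 8 = (b + 2)(b^4 - 5b^3 - 5b^2 + 45b - 36) + (8b^3 - 24b^2 - 48b + 64)
  b^4 - 5b^3 - 5b^2 + 45b - 36 = ((1/8)b - 1/4)(8b^3 - 24b^2 - 48b + 64) + (-5b^2 + 25b - 20)
  8b^3 - 24b^2 - 48b + 64 = (-(8/5)b - 16/5)(-5b^2 + 25b - 20) + (0)
Last nonzero remainder: -5b^2 + 25b - 20. Dividing through by -5 gives the monic gcd b^2 - 5b + 4.

b^2 - 5b + 4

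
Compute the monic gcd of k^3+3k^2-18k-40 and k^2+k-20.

k^2+k-20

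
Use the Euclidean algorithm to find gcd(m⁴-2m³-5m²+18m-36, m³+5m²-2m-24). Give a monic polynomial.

m+3

By polynomial division,
  m⁴-2m³-5m²+18m-36 = (m-7)(m³+5m²-2m-24) + (32m²+28m-204)
  m³+5m²-2m-24 = ((1/32)m+33/256)(32m²+28m-204) + ((49/64)m+147/64)
  32m²+28m-204 = ((2048/49)m-4352/49)((49/64)m+147/64) + (0)
Last nonzero remainder: (49/64)m+147/64. Dividing through by 49/64 gives the monic gcd m+3.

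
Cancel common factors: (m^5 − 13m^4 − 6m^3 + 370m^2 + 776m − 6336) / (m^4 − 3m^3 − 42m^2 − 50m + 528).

(m^2 − 13m + 36)/(m − 3)

Euclidean algorithm in ℚ[m]:
  m^5 − 13m^4 − 6m^3 + 370m^2 + 776m − 6336 = (m − 10)(m^4 − 3m^3 − 42m^2 − 50m + 528) + (6m^3 − 252m − 1056)
  m^4 − 3m^3 − 42m^2 − 50m + 528 = ((1/6)m − 1/2)(6m^3 − 252m − 1056) + (0)
Last nonzero remainder: 6m^3 − 252m − 1056. Dividing through by 6 gives the monic gcd m^3 − 42m − 176.
Cancel m^3 − 42m − 176 from numerator and denominator to get the reduced form.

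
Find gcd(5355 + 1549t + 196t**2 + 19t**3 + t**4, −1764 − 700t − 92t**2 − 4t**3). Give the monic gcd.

63 + 16t + t**2

Euclidean algorithm in ℚ[t]:
  t**4 + 19t**3 + 196t**2 + 1549t + 5355 = (−(1/4)t + 1)(−4t**3 − 92t**2 − 700t − 1764) + (113t**2 + 1808t + 7119)
  −4t**3 − 92t**2 − 700t − 1764 = (−(4/113)t − 28/113)(113t**2 + 1808t + 7119) + (0)
Last nonzero remainder: 113t**2 + 1808t + 7119. Dividing through by 113 gives the monic gcd t**2 + 16t + 63.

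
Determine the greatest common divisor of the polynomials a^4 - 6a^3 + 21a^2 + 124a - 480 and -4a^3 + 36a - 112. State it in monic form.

a + 4

Repeated division with remainder:
  a^4 - 6a^3 + 21a^2 + 124a - 480 = (-(1/4)a + 3/2)(-4a^3 + 36a - 112) + (30a^2 + 42a - 312)
  -4a^3 + 36a - 112 = (-(2/15)a + 14/75)(30a^2 + 42a - 312) + (-(336/25)a - 1344/25)
  30a^2 + 42a - 312 = (-(125/56)a + 325/56)(-(336/25)a - 1344/25) + (0)
Last nonzero remainder: -(336/25)a - 1344/25. Dividing through by -336/25 gives the monic gcd a + 4.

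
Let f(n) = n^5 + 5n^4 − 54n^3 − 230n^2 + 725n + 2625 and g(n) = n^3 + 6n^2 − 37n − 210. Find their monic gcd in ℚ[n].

Repeated division with remainder:
  n^5 + 5n^4 − 54n^3 − 230n^2 + 725n + 2625 = (n^2 − n − 11)(n^3 + 6n^2 − 37n − 210) + (9n^2 + 108n + 315)
  n^3 + 6n^2 − 37n − 210 = ((1/9)n − 2/3)(9n^2 + 108n + 315) + (0)
Last nonzero remainder: 9n^2 + 108n + 315. Dividing through by 9 gives the monic gcd n^2 + 12n + 35.

n^2 + 12n + 35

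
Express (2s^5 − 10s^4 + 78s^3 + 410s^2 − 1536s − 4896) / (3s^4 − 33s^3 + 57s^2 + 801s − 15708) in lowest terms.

(2s^3 + 4s^2 − 30s − 72)/(3s^2 − 12s − 231)

Apply the Euclidean algorithm:
  2s^5 − 10s^4 + 78s^3 + 410s^2 − 1536s − 4896 = ((2/3)s + 4)(3s^4 − 33s^3 + 57s^2 + 801s − 15708) + (172s^3 − 352s^2 + 5732s + 57936)
  3s^4 − 33s^3 + 57s^2 + 801s − 15708 = ((3/172)s − 1155/7396)(172s^3 − 352s^2 + 5732s + 57936) + (−(181104/1849)s^2 + (1267728/1849)s − 12315072/1849)
  172s^3 − 352s^2 + 5732s + 57936 = (−(79507/45276)s − 131279/15092)(−(181104/1849)s^2 + (1267728/1849)s − 12315072/1849) + (0)
Last nonzero remainder: −(181104/1849)s^2 + (1267728/1849)s − 12315072/1849. Dividing through by −181104/1849 gives the monic gcd s^2 − 7s + 68.
Cancel s^2 − 7s + 68 from numerator and denominator to get the reduced form.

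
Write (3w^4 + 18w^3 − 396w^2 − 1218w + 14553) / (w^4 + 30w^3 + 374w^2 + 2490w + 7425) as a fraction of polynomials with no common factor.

Repeated division with remainder:
  3w^4 + 18w^3 − 396w^2 − 1218w + 14553 = (3)(w^4 + 30w^3 + 374w^2 + 2490w + 7425) + (−72w^3 − 1518w^2 − 8688w − 7722)
  w^4 + 30w^3 + 374w^2 + 2490w + 7425 = (−(1/72)w − 107/864)(−72w^3 − 1518w^2 − 8688w − 7722) + ((9409/144)w^2 + (47045/36)w + 103499/16)
  −72w^3 − 1518w^2 − 8688w − 7722 = (−(10368/9409)w − 11232/9409)((9409/144)w^2 + (47045/36)w + 103499/16) + (0)
Last nonzero remainder: (9409/144)w^2 + (47045/36)w + 103499/16. Dividing through by 9409/144 gives the monic gcd w^2 + 20w + 99.
Cancel w^2 + 20w + 99 from numerator and denominator to get the reduced form.

(3w^2 − 42w + 147)/(w^2 + 10w + 75)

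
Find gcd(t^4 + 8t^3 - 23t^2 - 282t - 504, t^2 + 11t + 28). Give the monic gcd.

t^2 + 11t + 28

Euclidean algorithm in ℚ[t]:
  t^4 + 8t^3 - 23t^2 - 282t - 504 = (t^2 - 3t - 18)(t^2 + 11t + 28) + (0)
The last nonzero remainder t^2 + 11t + 28 is already monic.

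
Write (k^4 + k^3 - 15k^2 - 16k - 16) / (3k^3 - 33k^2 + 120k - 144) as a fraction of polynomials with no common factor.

(k^3 + 5k^2 + 5k + 4)/(3k^2 - 21k + 36)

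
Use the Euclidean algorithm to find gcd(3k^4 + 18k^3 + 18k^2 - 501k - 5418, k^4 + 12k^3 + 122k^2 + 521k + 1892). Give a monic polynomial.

Euclidean algorithm in ℚ[k]:
  3k^4 + 18k^3 + 18k^2 - 501k - 5418 = (3)(k^4 + 12k^3 + 122k^2 + 521k + 1892) + (-18k^3 - 348k^2 - 2064k - 11094)
  k^4 + 12k^3 + 122k^2 + 521k + 1892 = (-(1/18)k + 11/27)(-18k^3 - 348k^2 - 2064k - 11094) + ((1342/9)k^2 + (6710/9)k + 57706/9)
  -18k^3 - 348k^2 - 2064k - 11094 = (-(81/671)k - 1161/671)((1342/9)k^2 + (6710/9)k + 57706/9) + (0)
Last nonzero remainder: (1342/9)k^2 + (6710/9)k + 57706/9. Dividing through by 1342/9 gives the monic gcd k^2 + 5k + 43.

k^2 + 5k + 43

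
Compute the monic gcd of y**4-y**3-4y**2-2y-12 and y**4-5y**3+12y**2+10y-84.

By polynomial division,
  y**4-y**3-4y**2-2y-12 = (y**4-5y**3+12y**2+10y-84) + (4y**3-16y**2-12y+72)
  y**4-5y**3+12y**2+10y-84 = ((1/4)y-1/4)(4y**3-16y**2-12y+72) + (11y**2-11y-66)
  4y**3-16y**2-12y+72 = ((4/11)y-12/11)(11y**2-11y-66) + (0)
Last nonzero remainder: 11y**2-11y-66. Dividing through by 11 gives the monic gcd y**2-y-6.

y**2-y-6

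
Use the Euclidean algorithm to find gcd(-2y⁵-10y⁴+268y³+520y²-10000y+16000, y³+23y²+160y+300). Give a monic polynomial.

Repeated division with remainder:
  -2y⁵-10y⁴+268y³+520y²-10000y+16000 = (-2y²+36y-240)(y³+23y²+160y+300) + (880y²+17600y+88000)
  y³+23y²+160y+300 = ((1/880)y+3/880)(880y²+17600y+88000) + (0)
Last nonzero remainder: 880y²+17600y+88000. Dividing through by 880 gives the monic gcd y²+20y+100.

y²+20y+100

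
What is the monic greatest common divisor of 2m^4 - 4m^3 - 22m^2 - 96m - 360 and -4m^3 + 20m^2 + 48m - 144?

m^2 - 3m - 18

By polynomial division,
  2m^4 - 4m^3 - 22m^2 - 96m - 360 = (-(1/2)m - 3/2)(-4m^3 + 20m^2 + 48m - 144) + (32m^2 - 96m - 576)
  -4m^3 + 20m^2 + 48m - 144 = (-(1/8)m + 1/4)(32m^2 - 96m - 576) + (0)
Last nonzero remainder: 32m^2 - 96m - 576. Dividing through by 32 gives the monic gcd m^2 - 3m - 18.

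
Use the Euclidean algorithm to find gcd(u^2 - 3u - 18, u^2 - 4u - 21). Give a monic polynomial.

Apply the Euclidean algorithm:
  u^2 - 3u - 18 = (u^2 - 4u - 21) + (u + 3)
  u^2 - 4u - 21 = (u - 7)(u + 3) + (0)
The last nonzero remainder u + 3 is already monic.

u + 3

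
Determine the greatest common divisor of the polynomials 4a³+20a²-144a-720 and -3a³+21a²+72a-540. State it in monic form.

Apply the Euclidean algorithm:
  4a³+20a²-144a-720 = (-4/3)(-3a³+21a²+72a-540) + (48a²-48a-1440)
  -3a³+21a²+72a-540 = (-(1/16)a+3/8)(48a²-48a-1440) + (0)
Last nonzero remainder: 48a²-48a-1440. Dividing through by 48 gives the monic gcd a²-a-30.

a²-a-30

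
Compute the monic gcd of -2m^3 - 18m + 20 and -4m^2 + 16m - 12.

m - 1

Repeated division with remainder:
  -2m^3 - 18m + 20 = ((1/2)m + 2)(-4m^2 + 16m - 12) + (-44m + 44)
  -4m^2 + 16m - 12 = ((1/11)m - 3/11)(-44m + 44) + (0)
Last nonzero remainder: -44m + 44. Dividing through by -44 gives the monic gcd m - 1.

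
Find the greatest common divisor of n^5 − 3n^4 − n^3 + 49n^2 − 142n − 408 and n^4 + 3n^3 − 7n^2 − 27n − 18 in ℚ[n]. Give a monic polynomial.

n^2 + 5n + 6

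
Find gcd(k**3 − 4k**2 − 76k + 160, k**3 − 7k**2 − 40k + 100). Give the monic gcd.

By polynomial division,
  k**3 − 4k**2 − 76k + 160 = (k**3 − 7k**2 − 40k + 100) + (3k**2 − 36k + 60)
  k**3 − 7k**2 − 40k + 100 = ((1/3)k + 5/3)(3k**2 − 36k + 60) + (0)
Last nonzero remainder: 3k**2 − 36k + 60. Dividing through by 3 gives the monic gcd k**2 − 12k + 20.

k**2 − 12k + 20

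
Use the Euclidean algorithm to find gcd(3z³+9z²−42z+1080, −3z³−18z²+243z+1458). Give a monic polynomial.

Euclidean algorithm in ℚ[z]:
  3z³+9z²−42z+1080 = (−1)(−3z³−18z²+243z+1458) + (−9z²+201z+2538)
  −3z³−18z²+243z+1458 = ((1/3)z+85/9)(−9z²+201z+2538) + (−(7504/3)z−22512)
  −9z²+201z+2538 = ((27/7504)z−423/3752)(−(7504/3)z−22512) + (0)
Last nonzero remainder: −(7504/3)z−22512. Dividing through by −7504/3 gives the monic gcd z+9.

z+9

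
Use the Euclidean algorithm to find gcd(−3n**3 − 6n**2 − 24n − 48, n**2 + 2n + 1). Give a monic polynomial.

1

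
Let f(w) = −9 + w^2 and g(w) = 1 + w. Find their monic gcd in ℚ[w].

1

By polynomial division,
  w^2 − 9 = (w − 1)(w + 1) + (−8)
  w + 1 = (−(1/8)w − 1/8)(−8) + (0)
The last nonzero remainder is the constant −8, so the polynomials are coprime and gcd = 1.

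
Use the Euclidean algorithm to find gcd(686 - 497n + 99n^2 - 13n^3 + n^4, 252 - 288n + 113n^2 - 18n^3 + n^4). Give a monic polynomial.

14 - 9n + n^2

Apply the Euclidean algorithm:
  n^4 - 13n^3 + 99n^2 - 497n + 686 = (n^4 - 18n^3 + 113n^2 - 288n + 252) + (5n^3 - 14n^2 - 209n + 434)
  n^4 - 18n^3 + 113n^2 - 288n + 252 = ((1/5)n - 76/25)(5n^3 - 14n^2 - 209n + 434) + ((2806/25)n^2 - (25254/25)n + 39284/25)
  5n^3 - 14n^2 - 209n + 434 = ((125/2806)n + 775/2806)((2806/25)n^2 - (25254/25)n + 39284/25) + (0)
Last nonzero remainder: (2806/25)n^2 - (25254/25)n + 39284/25. Dividing through by 2806/25 gives the monic gcd n^2 - 9n + 14.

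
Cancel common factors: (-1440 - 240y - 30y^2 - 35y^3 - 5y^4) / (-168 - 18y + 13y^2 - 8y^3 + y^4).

(-120 - 50y - 5y^2)/(-14 - 5y + y^2)

By polynomial division,
  -5y^4 - 35y^3 - 30y^2 - 240y - 1440 = (-5)(y^4 - 8y^3 + 13y^2 - 18y - 168) + (-75y^3 + 35y^2 - 330y - 2280)
  y^4 - 8y^3 + 13y^2 - 18y - 168 = (-(1/75)y + 113/1125)(-75y^3 + 35y^2 - 330y - 2280) + ((1144/225)y^2 - (1144/75)y + 4576/75)
  -75y^3 + 35y^2 - 330y - 2280 = (-(16875/1144)y - 21375/572)((1144/225)y^2 - (1144/75)y + 4576/75) + (0)
Last nonzero remainder: (1144/225)y^2 - (1144/75)y + 4576/75. Dividing through by 1144/225 gives the monic gcd y^2 - 3y + 12.
Cancel y^2 - 3y + 12 from numerator and denominator to get the reduced form.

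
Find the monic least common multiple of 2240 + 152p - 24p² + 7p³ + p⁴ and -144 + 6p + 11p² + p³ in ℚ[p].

Apply the Euclidean algorithm:
  p⁴ + 7p³ - 24p² + 152p + 2240 = (p - 4)(p³ + 11p² + 6p - 144) + (14p² + 320p + 1664)
  p³ + 11p² + 6p - 144 = ((1/14)p - 83/98)(14p² + 320p + 1664) + ((7750/49)p + 62000/49)
  14p² + 320p + 1664 = ((343/3875)p + 5096/3875)((7750/49)p + 62000/49) + (0)
Last nonzero remainder: (7750/49)p + 62000/49. Dividing through by 7750/49 gives the monic gcd p + 8.
Then lcm(f, g) = f·g / gcd(f, g); expanding and making the result monic gives the answer.

-40320 + 3984p + 3128p² - 46p³ - 21p⁴ + 10p⁵ + p⁶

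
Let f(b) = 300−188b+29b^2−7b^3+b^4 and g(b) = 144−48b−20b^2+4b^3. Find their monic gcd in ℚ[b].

Repeated division with remainder:
  b^4−7b^3+29b^2−188b+300 = ((1/4)b−1/2)(4b^3−20b^2−48b+144) + (31b^2−248b+372)
  4b^3−20b^2−48b+144 = ((4/31)b+12/31)(31b^2−248b+372) + (0)
Last nonzero remainder: 31b^2−248b+372. Dividing through by 31 gives the monic gcd b^2−8b+12.

12−8b+b^2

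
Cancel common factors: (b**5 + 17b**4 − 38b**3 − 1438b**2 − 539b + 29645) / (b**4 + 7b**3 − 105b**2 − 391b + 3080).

(b**2 + 18b + 77)/(b + 8)

By polynomial division,
  b**5 + 17b**4 − 38b**3 − 1438b**2 − 539b + 29645 = (b + 10)(b**4 + 7b**3 − 105b**2 − 391b + 3080) + (−3b**3 + 3b**2 + 291b − 1155)
  b**4 + 7b**3 − 105b**2 − 391b + 3080 = (−(1/3)b − 8/3)(−3b**3 + 3b**2 + 291b − 1155) + (0)
Last nonzero remainder: −3b**3 + 3b**2 + 291b − 1155. Dividing through by −3 gives the monic gcd b**3 − b**2 − 97b + 385.
Cancel b**3 − b**2 − 97b + 385 from numerator and denominator to get the reduced form.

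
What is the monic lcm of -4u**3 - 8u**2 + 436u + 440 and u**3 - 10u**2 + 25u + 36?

u**5 - 9u**4 - 95u**3 + 1161u**2 - 2714u - 3960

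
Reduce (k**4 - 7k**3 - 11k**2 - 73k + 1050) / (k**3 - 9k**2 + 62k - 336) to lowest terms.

(k**3 - 11k - 150)/(k**2 - 2k + 48)

Apply the Euclidean algorithm:
  k**4 - 7k**3 - 11k**2 - 73k + 1050 = (k + 2)(k**3 - 9k**2 + 62k - 336) + (-55k**2 + 139k + 1722)
  k**3 - 9k**2 + 62k - 336 = (-(1/55)k + 356/3025)(-55k**2 + 139k + 1722) + ((232776/3025)k - 1629432/3025)
  -55k**2 + 139k + 1722 = (-(166375/232776)k - 124025/38796)((232776/3025)k - 1629432/3025) + (0)
Last nonzero remainder: (232776/3025)k - 1629432/3025. Dividing through by 232776/3025 gives the monic gcd k - 7.
Cancel k - 7 from numerator and denominator to get the reduced form.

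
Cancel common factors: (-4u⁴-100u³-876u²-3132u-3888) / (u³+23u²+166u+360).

(-4u²-48u-108)/(u+10)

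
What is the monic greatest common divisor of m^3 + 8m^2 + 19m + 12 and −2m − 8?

m + 4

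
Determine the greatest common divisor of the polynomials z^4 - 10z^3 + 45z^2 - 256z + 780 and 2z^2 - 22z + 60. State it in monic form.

Euclidean algorithm in ℚ[z]:
  z^4 - 10z^3 + 45z^2 - 256z + 780 = ((1/2)z^2 + (1/2)z + 13)(2z^2 - 22z + 60) + (0)
Last nonzero remainder: 2z^2 - 22z + 60. Dividing through by 2 gives the monic gcd z^2 - 11z + 30.

z^2 - 11z + 30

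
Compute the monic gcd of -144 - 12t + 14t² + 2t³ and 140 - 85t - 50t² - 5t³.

4 + t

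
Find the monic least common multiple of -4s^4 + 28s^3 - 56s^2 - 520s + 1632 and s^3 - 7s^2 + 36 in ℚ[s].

s^6 - 11s^5 + 30s^4 + 158s^3 - 1096s^2 + 72s + 4896

Repeated division with remainder:
  -4s^4 + 28s^3 - 56s^2 - 520s + 1632 = (-4s)(s^3 - 7s^2 + 36) + (-56s^2 - 376s + 1632)
  s^3 - 7s^2 + 36 = (-(1/56)s + 12/49)(-56s^2 - 376s + 1632) + ((5940/49)s - 17820/49)
  -56s^2 - 376s + 1632 = (-(686/1485)s - 6664/1485)((5940/49)s - 17820/49) + (0)
Last nonzero remainder: (5940/49)s - 17820/49. Dividing through by 5940/49 gives the monic gcd s - 3.
Then lcm(f, g) = f·g / gcd(f, g); expanding and making the result monic gives the answer.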